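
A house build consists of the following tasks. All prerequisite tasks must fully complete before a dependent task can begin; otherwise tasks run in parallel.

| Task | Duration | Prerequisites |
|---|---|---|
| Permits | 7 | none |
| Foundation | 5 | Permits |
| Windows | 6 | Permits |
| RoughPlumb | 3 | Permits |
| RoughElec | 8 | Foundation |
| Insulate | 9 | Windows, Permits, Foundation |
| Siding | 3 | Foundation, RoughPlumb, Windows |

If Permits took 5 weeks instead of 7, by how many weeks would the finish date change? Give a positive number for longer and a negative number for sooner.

-2

The binding path is Permits→Windows→Insulate = 7+6+9 = 22; finish at 22 weeks.
Since Permits is critical, the -2 change carries straight to that chain (now 20 weeks).
The critical path is still Permits→Windows→Insulate; finish is now 20 weeks.
Change in finish: 20 − 22 = -2 weeks.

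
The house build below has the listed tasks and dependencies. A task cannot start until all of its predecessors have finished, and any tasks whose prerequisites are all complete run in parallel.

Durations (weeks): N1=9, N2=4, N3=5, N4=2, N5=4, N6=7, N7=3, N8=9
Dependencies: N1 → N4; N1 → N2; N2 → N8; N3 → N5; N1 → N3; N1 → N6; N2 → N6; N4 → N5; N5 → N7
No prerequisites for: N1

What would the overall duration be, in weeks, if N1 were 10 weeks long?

Critical path before the change: N1→N2→N8 = 9+4+9 = 22 giving 22 weeks.
N1 is on the critical path; changing it to 10 makes that path 23 weeks.
The critical path is still N1→N2→N8; finish is now 23 weeks.

23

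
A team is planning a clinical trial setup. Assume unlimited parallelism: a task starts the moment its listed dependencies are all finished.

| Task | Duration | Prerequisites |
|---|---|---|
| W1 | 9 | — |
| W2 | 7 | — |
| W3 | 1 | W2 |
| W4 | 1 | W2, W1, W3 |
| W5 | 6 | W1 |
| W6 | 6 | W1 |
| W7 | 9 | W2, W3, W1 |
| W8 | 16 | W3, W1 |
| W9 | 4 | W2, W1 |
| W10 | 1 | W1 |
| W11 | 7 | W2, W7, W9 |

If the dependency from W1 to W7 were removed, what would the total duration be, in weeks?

Before: longest chain W1→W7→W11 = 9+9+7 = 25, finish 25.
Without W1→W7, W7's earliest start moves from 9 to 8.
The longest chain is now W1→W8 = 9+16 = 25, so the job takes 25 weeks.

25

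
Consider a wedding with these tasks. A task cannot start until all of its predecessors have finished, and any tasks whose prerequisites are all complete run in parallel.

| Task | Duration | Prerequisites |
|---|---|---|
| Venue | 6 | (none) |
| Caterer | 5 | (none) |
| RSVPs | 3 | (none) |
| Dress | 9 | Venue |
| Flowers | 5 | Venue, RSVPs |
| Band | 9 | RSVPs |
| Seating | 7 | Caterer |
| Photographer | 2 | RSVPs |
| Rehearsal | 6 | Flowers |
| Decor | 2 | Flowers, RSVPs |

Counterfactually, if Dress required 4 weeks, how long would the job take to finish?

17

As given, the longest chain is Venue→Flowers→Rehearsal = 6+5+6 = 17, so the finish is 17 weeks.
Dress has 2 weeks of float (longest path through it is 15).
No other chain overtakes it, so the finish is 17 weeks.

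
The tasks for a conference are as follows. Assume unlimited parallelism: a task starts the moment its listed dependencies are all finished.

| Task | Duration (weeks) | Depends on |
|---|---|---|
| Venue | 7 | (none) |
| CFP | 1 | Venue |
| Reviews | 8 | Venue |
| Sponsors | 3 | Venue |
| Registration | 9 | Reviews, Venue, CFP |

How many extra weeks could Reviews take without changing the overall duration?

0

The longest chain is Venue→Reviews→Registration = 7+8+9 = 24; overall finish 24 weeks.
Reviews finishes as early as 15 and must finish by 15.
Float = 24 − 24 = 0.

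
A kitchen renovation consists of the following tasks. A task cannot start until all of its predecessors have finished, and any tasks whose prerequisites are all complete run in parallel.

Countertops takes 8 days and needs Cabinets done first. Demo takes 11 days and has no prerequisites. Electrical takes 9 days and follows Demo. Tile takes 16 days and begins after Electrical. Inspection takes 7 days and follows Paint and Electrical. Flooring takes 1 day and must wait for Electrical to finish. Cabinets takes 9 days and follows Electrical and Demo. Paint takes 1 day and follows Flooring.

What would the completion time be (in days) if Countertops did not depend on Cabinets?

With the dependency in place, Demo→Electrical→Cabinets→Countertops = 11+9+9+8 = 37 sets the finish at 37 days.
Without Cabinets→Countertops, Countertops's earliest start moves from 29 to 0.
New critical path: Demo→Electrical→Tile = 11+9+16 = 36 ⇒ 36 days.

36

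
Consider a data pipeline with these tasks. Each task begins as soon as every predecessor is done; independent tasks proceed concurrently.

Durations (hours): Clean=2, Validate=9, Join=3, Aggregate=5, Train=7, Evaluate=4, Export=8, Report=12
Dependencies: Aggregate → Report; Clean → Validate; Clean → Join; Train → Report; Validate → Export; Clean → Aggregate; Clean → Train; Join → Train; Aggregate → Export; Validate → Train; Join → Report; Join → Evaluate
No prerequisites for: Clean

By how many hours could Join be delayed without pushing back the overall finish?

Critical path: Clean→Validate→Train→Report = 2+9+7+12 = 30, so the finish is 30 hours.
The longest chain containing Join totals 24 hours.
Float = 30 − 24 = 6.

6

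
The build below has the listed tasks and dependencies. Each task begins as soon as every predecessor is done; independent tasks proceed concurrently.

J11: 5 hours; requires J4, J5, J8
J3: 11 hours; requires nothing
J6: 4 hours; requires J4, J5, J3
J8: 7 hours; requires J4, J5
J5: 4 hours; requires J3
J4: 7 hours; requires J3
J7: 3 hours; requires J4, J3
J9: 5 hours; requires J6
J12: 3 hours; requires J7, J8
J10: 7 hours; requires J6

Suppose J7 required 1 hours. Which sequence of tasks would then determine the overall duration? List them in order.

The binding path is J3→J4→J8→J11 = 11+7+7+5 = 30; finish at 30 hours.
J7 has 6 hours of float (longest path through it is 24).
That remains the longest chain; total 30 hours.

J3, J4, J8, J11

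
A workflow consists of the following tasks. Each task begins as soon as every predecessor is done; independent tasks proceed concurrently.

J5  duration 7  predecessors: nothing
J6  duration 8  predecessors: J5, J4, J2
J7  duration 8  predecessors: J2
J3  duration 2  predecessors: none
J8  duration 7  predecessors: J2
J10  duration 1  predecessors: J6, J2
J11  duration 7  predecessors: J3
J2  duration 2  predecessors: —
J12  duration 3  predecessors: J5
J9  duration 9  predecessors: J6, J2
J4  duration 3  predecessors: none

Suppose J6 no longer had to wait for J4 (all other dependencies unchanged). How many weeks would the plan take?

24

With the dependency in place, J5→J6→J9 = 7+8+9 = 24 sets the finish at 24 weeks.
Dropping J4→J6 doesn't change J6's earliest start (7); another predecessor still binds.
The longest chain is now J5→J6→J9 = 7+8+9 = 24, so the plan takes 24 weeks.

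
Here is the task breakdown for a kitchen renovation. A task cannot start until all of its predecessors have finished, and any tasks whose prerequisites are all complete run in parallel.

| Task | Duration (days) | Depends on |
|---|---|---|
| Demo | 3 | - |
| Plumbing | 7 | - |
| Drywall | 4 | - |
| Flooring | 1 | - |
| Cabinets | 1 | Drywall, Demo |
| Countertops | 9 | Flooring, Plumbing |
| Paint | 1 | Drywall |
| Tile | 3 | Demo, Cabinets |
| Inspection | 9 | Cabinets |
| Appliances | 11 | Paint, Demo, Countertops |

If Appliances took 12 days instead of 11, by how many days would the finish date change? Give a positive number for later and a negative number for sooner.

1

Critical path before the change: Plumbing→Countertops→Appliances = 7+9+11 = 27 giving 27 days.
Since Appliances is critical, the +1 change carries straight to that chain (now 28 days).
The critical path is still Plumbing→Countertops→Appliances; finish is now 28 days.
Change in finish: 28 − 27 = +1 days.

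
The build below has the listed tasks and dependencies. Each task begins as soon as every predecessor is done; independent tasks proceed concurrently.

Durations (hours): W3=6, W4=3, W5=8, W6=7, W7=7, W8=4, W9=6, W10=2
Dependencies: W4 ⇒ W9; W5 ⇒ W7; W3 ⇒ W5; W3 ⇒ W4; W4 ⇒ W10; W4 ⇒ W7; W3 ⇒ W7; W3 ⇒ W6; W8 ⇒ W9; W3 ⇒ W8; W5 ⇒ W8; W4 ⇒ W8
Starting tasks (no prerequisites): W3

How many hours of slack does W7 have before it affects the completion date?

Critical path: W3→W5→W8→W9 = 6+8+4+6 = 24, so the finish is 24 hours.
Longest path through W7: 21 hours (earliest finish 21, latest finish 24).
Slack of W7 = 17 − 14 = 3 hours.

3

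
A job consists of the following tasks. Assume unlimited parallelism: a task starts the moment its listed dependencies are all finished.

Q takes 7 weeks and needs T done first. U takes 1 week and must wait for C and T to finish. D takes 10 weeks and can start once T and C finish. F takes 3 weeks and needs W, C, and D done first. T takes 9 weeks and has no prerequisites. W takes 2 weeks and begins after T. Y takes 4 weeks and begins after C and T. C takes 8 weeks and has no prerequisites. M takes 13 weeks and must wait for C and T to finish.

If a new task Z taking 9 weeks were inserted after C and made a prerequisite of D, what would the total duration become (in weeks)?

30

Originally the job takes 22 weeks.
With Z inserted, D now waits for max(T, C, Z).
New critical path: C→Z→D→F = 8+9+10+3 = 30 ⇒ 30 weeks.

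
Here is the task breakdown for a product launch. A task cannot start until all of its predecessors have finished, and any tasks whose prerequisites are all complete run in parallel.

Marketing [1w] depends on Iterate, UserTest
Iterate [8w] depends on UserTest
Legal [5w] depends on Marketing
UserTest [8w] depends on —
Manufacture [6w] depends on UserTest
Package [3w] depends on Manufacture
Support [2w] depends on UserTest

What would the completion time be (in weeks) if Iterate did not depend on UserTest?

With the dependency in place, UserTest→Iterate→Marketing→Legal = 8+8+1+5 = 22 sets the finish at 22 weeks.
Without UserTest→Iterate, Iterate's earliest start moves from 8 to 0.
New critical path: UserTest→Manufacture→Package = 8+6+3 = 17 ⇒ 17 weeks.

17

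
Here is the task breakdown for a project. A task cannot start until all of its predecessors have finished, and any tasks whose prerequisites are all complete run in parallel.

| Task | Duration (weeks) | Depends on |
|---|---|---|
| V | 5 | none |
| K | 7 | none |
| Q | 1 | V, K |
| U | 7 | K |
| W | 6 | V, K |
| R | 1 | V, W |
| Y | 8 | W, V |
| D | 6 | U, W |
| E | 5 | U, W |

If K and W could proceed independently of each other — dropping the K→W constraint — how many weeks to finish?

Before: longest chain K→W→Y = 7+6+8 = 21, finish 21.
Without K→W, W's earliest start moves from 7 to 5.
After: K→U→D = 7+7+6 = 20 → 20 weeks.

20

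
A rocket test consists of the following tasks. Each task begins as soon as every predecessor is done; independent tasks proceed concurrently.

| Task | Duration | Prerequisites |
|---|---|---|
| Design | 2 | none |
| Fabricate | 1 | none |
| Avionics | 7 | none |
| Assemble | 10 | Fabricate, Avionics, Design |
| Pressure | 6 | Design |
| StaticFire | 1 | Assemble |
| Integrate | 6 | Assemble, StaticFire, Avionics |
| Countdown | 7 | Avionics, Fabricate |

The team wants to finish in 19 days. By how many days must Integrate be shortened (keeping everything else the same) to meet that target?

5

Current finish: 24 days; target: 19.
Integrate is on every critical path, so each day cut from Integrate cuts the finish by one (this holds down to a finish of 19).
Need 24 − 19 = 5 days off Integrate → Integrate becomes 1 day, finish becomes 19.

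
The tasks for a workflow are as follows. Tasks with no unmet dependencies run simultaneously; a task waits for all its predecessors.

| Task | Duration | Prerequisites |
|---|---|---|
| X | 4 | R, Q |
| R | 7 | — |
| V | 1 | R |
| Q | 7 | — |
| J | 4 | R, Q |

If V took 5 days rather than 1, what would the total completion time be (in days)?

12

As given, the longest chain is Q→X = 7+4 = 11, so the finish is 11 days.
The longest path through V is only 8 days, so V has float 3.
New critical path: R→V = 7+5 = 12 ⇒ 12 days.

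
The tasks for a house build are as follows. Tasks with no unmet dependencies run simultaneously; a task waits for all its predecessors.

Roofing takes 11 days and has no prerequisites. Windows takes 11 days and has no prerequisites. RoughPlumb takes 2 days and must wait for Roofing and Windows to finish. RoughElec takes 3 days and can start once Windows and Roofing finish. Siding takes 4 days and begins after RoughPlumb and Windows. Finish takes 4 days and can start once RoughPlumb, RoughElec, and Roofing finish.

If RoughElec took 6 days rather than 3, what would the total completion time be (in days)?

Critical path before the change: Roofing→RoughElec→Finish = 11+3+4 = 18 giving 18 days.
RoughElec lies on that path, so at 6 days the path becomes 21 days.
That remains the longest chain; total 21 days.

21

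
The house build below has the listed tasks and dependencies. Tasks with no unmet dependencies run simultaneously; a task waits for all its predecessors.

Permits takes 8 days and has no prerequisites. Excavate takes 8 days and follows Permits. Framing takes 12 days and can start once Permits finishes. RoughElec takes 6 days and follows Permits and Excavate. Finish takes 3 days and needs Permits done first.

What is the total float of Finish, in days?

11

Critical path: Permits→Excavate→RoughElec = 8+8+6 = 22, so the finish is 22 days.
Longest path through Finish: 11 days (earliest finish 11, latest finish 22).
Float = 22 − 11 = 11.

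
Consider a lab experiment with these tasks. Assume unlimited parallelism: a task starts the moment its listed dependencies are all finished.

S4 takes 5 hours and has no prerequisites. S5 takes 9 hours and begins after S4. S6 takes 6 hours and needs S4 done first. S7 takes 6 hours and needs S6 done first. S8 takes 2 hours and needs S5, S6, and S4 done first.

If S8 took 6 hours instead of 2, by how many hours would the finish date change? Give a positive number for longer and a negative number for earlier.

3

Actual critical path: S4→S6→S7 = 5+6+6 = 17 ⇒ 17 hours.
The longest path through S8 is only 16 hours, so S8 has float 1.
The binding chain switches to S4→S5→S8 = 5+9+6 = 20; finish 20 hours.
Change in finish: 20 − 17 = +3 hours.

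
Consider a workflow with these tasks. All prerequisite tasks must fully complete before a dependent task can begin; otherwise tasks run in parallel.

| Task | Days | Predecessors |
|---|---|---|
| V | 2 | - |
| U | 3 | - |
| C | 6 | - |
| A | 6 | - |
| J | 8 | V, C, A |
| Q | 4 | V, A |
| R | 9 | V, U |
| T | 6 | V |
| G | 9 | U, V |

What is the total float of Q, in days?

The longest chain is C→J = 6+8 = 14; overall finish 14 days.
Q finishes as early as 10 and must finish by 14.
Slack of Q = 10 − 6 = 4 days.

4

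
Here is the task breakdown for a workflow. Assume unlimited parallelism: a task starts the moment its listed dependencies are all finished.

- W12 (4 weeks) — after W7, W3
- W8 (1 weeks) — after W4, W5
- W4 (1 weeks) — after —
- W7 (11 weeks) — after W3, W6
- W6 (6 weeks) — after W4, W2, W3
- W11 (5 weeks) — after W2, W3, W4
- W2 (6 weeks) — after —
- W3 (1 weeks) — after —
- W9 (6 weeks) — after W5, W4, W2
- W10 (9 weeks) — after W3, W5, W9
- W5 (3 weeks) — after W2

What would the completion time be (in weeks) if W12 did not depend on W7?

24

With the dependency in place, W2→W6→W7→W12 = 6+6+11+4 = 27 sets the finish at 27 weeks.
Without W7→W12, W12's earliest start moves from 23 to 1.
New critical path: W2→W5→W9→W10 = 6+3+6+9 = 24 ⇒ 24 weeks.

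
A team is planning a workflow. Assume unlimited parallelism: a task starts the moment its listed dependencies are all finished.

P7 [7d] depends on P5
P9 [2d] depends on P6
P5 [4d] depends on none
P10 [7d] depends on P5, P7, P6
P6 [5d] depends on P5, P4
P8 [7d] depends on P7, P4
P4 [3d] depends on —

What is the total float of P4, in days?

3

Critical path: P5→P7→P8 = 4+7+7 = 18, so the finish is 18 days.
Longest path through P4: 15 days (earliest finish 3, latest finish 6).
Slack of P4 = 3 − 0 = 3 days.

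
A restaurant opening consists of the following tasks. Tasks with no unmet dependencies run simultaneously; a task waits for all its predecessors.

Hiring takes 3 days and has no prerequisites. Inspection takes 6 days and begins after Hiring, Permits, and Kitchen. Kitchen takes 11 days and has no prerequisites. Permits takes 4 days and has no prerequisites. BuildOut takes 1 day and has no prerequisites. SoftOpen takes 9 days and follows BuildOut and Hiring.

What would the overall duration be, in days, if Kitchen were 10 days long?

16

As given, the longest chain is Kitchen→Inspection = 11+6 = 17, so the finish is 17 days.
Kitchen is on the critical path; changing it to 10 makes that path 16 days.
That remains the longest chain; total 16 days.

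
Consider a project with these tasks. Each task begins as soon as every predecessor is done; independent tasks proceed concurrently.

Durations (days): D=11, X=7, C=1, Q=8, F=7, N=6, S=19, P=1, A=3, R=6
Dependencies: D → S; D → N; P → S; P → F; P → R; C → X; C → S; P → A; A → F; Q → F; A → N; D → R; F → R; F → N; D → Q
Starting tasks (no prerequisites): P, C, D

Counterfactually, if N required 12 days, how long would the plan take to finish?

38

Actual critical path: D→Q→F→N = 11+8+7+6 = 32 ⇒ 32 days.
Since N is critical, the +6 change carries straight to that chain (now 38 days).
That remains the longest chain; total 38 days.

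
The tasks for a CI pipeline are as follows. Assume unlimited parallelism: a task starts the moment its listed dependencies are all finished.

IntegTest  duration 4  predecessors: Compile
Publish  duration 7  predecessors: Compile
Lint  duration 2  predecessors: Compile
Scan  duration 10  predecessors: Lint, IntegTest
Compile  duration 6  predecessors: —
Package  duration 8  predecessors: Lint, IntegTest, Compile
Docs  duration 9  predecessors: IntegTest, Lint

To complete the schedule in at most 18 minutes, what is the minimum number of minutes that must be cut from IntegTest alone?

Current finish: 20 minutes; target: 18.
IntegTest is on every critical path, so each minute cut from IntegTest cuts the finish by one (this holds down to a finish of 18).
Need 20 − 18 = 2 minutes off IntegTest → IntegTest becomes 2 minutes, finish becomes 18.

2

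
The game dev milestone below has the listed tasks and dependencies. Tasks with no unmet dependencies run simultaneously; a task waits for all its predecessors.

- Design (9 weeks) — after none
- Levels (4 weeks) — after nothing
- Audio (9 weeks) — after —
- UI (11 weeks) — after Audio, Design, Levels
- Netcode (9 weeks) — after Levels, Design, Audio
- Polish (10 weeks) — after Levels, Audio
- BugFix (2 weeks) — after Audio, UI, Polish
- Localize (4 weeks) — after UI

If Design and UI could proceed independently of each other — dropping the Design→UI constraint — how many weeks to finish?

With the dependency in place, Design→UI→Localize = 9+11+4 = 24 sets the finish at 24 weeks.
Dropping Design→UI doesn't change UI's earliest start (9); another predecessor still binds.
New critical path: Audio→UI→Localize = 9+11+4 = 24 ⇒ 24 weeks.

24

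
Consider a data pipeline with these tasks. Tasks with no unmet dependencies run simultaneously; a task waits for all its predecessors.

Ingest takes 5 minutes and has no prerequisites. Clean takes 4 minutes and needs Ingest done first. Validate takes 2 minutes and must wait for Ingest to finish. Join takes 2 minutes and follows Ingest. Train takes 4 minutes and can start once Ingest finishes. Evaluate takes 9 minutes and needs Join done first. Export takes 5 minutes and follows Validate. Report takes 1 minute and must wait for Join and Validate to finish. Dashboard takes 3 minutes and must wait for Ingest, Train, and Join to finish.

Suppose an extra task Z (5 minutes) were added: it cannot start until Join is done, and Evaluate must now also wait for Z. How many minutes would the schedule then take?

21

Originally the schedule takes 16 minutes.
With Z inserted, Evaluate now waits for max(Join, Z).
New critical path: Ingest→Join→Z→Evaluate = 5+2+5+9 = 21 ⇒ 21 minutes.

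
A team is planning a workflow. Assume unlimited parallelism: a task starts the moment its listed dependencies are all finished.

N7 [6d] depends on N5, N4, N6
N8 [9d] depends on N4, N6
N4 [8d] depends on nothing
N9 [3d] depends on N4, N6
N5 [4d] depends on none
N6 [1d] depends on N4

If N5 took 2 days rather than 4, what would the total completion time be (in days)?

18

The binding path is N4→N6→N8 = 8+1+9 = 18; finish at 18 days.
N5 has 8 days of float (longest path through it is 10).
The critical path is still N4→N6→N8; finish is now 18 days.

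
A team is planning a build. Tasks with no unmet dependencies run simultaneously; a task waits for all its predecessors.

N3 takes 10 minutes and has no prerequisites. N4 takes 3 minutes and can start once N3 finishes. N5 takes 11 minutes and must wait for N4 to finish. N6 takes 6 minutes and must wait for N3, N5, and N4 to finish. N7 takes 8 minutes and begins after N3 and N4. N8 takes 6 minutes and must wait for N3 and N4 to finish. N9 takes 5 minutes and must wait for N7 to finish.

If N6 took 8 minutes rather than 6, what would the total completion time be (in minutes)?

The binding path is N3→N4→N5→N6 = 10+3+11+6 = 30; finish at 30 minutes.
N6 lies on that path, so at 8 minutes the path becomes 32 minutes.
The critical path is still N3→N4→N5→N6; finish is now 32 minutes.

32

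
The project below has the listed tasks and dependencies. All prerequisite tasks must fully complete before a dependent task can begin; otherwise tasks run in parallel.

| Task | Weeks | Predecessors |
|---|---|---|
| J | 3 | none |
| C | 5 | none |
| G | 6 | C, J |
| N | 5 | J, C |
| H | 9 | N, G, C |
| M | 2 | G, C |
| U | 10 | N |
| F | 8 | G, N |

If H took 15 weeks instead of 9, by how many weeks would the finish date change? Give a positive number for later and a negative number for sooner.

6

Actual critical path: C→G→H = 5+6+9 = 20 ⇒ 20 weeks.
H lies on that path, so at 15 weeks the path becomes 26 weeks.
That remains the longest chain; total 26 weeks.
Change in finish: 26 − 20 = +6 weeks.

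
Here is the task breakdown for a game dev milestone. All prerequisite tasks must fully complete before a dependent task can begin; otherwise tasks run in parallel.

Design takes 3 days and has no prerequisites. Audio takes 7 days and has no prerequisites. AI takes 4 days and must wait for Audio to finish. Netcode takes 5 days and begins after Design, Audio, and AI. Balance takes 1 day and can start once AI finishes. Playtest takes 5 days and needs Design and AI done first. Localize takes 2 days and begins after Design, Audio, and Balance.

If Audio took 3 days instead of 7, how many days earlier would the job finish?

As given, the longest chain is Audio→AI→Netcode = 7+4+5 = 16, so the finish is 16 days.
Audio is on the critical path; changing it to 3 makes that path 12 days.
The critical path is still Audio→AI→Netcode; finish is now 12 days.
Change in finish: 12 − 16 = -4 days.

4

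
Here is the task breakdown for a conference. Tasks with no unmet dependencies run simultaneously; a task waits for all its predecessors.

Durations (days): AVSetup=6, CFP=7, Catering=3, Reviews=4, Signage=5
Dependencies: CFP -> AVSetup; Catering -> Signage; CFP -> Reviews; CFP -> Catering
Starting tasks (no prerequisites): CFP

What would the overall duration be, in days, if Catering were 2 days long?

14

Actual critical path: CFP→Catering→Signage = 7+3+5 = 15 ⇒ 15 days.
Catering lies on that path, so at 2 days the path becomes 14 days.
That remains the longest chain; total 14 days.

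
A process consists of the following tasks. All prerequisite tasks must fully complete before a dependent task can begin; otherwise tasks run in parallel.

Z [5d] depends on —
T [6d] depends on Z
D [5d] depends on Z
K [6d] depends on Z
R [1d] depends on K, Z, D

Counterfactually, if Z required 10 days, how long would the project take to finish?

Baseline: Z→K→R = 5+6+1 = 12 → 12 days.
Since Z is critical, the +5 change carries straight to that chain (now 17 days).
That remains the longest chain; total 17 days.

17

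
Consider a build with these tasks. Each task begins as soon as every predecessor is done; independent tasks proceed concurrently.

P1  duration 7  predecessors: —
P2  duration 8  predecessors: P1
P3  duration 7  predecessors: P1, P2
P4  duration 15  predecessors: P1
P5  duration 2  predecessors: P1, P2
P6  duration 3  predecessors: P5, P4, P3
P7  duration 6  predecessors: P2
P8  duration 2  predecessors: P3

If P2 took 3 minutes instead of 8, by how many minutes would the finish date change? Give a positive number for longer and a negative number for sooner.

0

Baseline: P1→P2→P3→P6 = 7+8+7+3 = 25 → 25 minutes.
P2 is on the critical path; changing it to 3 makes that path 20 minutes.
New critical path: P1→P4→P6 = 7+15+3 = 25 ⇒ 25 minutes.
Change in finish: 25 − 25 = +0 minutes.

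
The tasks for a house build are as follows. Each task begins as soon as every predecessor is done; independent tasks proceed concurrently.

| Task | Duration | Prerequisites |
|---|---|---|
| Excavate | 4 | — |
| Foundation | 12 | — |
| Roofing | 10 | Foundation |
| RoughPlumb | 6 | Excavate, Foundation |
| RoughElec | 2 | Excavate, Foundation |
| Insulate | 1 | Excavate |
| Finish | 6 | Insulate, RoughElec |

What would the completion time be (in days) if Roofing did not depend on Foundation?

20

With the dependency in place, Foundation→Roofing = 12+10 = 22 sets the finish at 22 days.
Without Foundation→Roofing, Roofing's earliest start moves from 12 to 0.
After: Foundation→RoughElec→Finish = 12+2+6 = 20 → 20 days.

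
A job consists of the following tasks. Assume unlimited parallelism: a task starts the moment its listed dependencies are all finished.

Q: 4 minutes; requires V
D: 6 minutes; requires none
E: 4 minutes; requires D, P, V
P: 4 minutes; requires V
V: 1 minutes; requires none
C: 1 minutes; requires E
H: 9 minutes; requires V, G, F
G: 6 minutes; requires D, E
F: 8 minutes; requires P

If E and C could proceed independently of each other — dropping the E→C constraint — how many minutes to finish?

25

Before: longest chain D→E→G→H = 6+4+6+9 = 25, finish 25.
Without E→C, C's earliest start moves from 10 to 0.
The longest chain is now D→E→G→H = 6+4+6+9 = 25, so the job takes 25 minutes.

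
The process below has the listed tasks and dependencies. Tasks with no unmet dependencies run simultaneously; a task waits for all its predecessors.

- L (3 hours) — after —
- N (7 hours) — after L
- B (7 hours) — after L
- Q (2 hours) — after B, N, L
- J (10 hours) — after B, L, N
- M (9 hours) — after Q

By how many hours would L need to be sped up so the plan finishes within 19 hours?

2

Current finish: 21 hours; target: 19.
L is on every critical path, so each hour cut from L cuts the finish by one (this holds down to a finish of 19).
Need 21 − 19 = 2 hours off L → L becomes 1 hour, finish becomes 19.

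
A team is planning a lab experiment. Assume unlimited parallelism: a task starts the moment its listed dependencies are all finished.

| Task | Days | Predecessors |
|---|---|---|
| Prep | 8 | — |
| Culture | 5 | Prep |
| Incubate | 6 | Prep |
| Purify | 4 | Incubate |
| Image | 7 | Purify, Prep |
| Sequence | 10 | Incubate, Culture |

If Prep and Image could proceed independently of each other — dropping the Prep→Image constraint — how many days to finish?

Before: longest chain Prep→Incubate→Purify→Image = 8+6+4+7 = 25, finish 25.
Dropping Prep→Image doesn't change Image's earliest start (18); another predecessor still binds.
After: Prep→Incubate→Purify→Image = 8+6+4+7 = 25 → 25 days.

25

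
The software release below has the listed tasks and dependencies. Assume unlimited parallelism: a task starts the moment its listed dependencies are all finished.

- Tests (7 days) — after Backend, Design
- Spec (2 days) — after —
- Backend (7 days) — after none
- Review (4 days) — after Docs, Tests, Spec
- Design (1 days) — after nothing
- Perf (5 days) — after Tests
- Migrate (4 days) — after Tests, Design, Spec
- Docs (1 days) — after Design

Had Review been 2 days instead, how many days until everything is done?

Actual critical path: Backend→Tests→Perf = 7+7+5 = 19 ⇒ 19 days.
Review has 1 day of float (longest path through it is 18).
That remains the longest chain; total 19 days.

19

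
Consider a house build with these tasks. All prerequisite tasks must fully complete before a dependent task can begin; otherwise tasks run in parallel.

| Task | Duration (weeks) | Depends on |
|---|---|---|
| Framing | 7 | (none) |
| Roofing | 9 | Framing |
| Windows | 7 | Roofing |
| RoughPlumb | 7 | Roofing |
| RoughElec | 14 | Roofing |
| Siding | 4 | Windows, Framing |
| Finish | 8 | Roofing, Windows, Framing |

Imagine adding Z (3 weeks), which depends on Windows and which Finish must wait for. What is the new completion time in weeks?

34

Originally the plan takes 31 weeks.
With Z inserted, Finish now waits for max(Roofing, Windows, Framing, Z).
New critical path: Framing→Roofing→Windows→Z→Finish = 7+9+7+3+8 = 34 ⇒ 34 weeks.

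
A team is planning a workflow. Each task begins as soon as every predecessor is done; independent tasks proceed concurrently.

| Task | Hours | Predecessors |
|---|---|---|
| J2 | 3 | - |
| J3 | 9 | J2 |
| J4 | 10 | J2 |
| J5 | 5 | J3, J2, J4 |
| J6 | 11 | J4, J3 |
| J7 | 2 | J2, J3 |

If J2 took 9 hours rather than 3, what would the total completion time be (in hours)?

30

Actual critical path: J2→J4→J6 = 3+10+11 = 24 ⇒ 24 hours.
J2 lies on that path, so at 9 hours the path becomes 30 hours.
No other chain overtakes it, so the finish is 30 hours.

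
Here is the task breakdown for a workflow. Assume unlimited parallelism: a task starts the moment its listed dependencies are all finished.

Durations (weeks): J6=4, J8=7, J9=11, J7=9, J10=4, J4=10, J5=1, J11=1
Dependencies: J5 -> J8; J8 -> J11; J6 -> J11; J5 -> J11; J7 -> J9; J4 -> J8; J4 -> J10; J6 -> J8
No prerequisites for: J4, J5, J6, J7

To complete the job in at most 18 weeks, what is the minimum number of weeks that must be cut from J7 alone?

Current finish: 20 weeks; target: 18.
J7 is on every critical path, so each week cut from J7 cuts the finish by one (this holds down to a finish of 18).
Need 20 − 18 = 2 weeks off J7 → J7 becomes 7 weeks, finish becomes 18.

2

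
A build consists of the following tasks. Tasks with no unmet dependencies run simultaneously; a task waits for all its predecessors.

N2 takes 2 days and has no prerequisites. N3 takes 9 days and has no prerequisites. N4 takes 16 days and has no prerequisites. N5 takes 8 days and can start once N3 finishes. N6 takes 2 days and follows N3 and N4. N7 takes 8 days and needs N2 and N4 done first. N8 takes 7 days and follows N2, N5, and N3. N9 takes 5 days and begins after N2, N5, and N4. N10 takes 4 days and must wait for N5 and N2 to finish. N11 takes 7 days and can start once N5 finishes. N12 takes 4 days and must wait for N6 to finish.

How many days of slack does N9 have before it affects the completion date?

2

N3→N5→N8 = 9+8+7 = 24 sets the makespan at 24 days.
N9 finishes as early as 22 and must finish by 24.
So N9 can slip 24 − 22 = 2 days.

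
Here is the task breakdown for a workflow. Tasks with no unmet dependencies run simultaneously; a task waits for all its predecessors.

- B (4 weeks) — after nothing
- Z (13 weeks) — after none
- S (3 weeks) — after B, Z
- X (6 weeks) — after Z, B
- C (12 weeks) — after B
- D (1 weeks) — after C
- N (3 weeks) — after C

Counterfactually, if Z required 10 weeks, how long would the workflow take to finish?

The binding path is Z→X = 13+6 = 19; finish at 19 weeks.
Z lies on that path, so at 10 weeks the path becomes 16 weeks.
Now B→C→N = 4+12+3 = 19 is longest, so the finish becomes 19 weeks.

19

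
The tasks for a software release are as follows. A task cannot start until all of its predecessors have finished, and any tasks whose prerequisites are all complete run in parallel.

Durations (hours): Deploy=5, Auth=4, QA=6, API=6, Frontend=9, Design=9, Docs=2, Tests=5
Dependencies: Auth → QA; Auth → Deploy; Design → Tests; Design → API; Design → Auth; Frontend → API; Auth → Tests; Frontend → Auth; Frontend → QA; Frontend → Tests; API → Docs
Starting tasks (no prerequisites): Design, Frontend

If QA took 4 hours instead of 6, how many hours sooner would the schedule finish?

As given, the longest chain is Design→Auth→QA = 9+4+6 = 19, so the finish is 19 hours.
QA lies on that path, so at 4 hours the path becomes 17 hours.
New critical path: Design→Auth→Tests = 9+4+5 = 18 ⇒ 18 hours.
Change in finish: 18 − 19 = -1 hours.

1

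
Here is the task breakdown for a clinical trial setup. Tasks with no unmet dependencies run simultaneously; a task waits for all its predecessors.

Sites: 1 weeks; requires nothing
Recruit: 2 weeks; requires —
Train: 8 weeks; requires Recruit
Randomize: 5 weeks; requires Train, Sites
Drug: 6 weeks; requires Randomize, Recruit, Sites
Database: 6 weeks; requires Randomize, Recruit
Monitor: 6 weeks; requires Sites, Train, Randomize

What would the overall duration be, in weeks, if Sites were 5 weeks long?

Baseline: Recruit→Train→Randomize→Drug = 2+8+5+6 = 21 → 21 weeks.
Sites has 9 weeks of float (longest path through it is 12).
The critical path is still Recruit→Train→Randomize→Drug; finish is now 21 weeks.

21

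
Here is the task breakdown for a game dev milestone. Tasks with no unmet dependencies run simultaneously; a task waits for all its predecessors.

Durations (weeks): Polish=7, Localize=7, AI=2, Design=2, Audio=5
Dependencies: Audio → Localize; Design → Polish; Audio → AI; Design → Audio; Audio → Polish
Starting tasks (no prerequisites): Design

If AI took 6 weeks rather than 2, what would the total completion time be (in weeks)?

14

Critical path before the change: Design→Audio→Polish = 2+5+7 = 14 giving 14 weeks.
The longest path through AI is only 9 weeks, so AI has float 5.
No other chain overtakes it, so the finish is 14 weeks.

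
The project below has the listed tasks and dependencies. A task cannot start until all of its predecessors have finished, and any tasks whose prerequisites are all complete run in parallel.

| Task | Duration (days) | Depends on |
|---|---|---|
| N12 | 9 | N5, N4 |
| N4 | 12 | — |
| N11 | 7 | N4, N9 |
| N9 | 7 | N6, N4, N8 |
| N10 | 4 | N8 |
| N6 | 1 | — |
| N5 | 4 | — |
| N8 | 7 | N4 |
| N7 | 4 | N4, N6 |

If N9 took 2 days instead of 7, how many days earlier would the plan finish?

Critical path before the change: N4→N8→N9→N11 = 12+7+7+7 = 33 giving 33 days.
Since N9 is critical, the -5 change carries straight to that chain (now 28 days).
No other chain overtakes it, so the finish is 28 days.
Change in finish: 28 − 33 = -5 days.

5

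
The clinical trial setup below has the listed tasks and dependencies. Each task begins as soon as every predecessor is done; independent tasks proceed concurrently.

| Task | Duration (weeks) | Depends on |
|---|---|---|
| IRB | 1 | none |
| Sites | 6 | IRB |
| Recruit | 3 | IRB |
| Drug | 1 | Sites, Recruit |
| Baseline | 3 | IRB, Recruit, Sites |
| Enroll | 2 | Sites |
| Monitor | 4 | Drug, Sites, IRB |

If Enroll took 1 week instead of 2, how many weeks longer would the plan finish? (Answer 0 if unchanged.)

Baseline: IRB→Sites→Drug→Monitor = 1+6+1+4 = 12 → 12 weeks.
The longest path through Enroll is only 9 weeks, so Enroll has float 3.
The critical path is still IRB→Sites→Drug→Monitor; finish is now 12 weeks.
Change in finish: 12 − 12 = +0 weeks.

0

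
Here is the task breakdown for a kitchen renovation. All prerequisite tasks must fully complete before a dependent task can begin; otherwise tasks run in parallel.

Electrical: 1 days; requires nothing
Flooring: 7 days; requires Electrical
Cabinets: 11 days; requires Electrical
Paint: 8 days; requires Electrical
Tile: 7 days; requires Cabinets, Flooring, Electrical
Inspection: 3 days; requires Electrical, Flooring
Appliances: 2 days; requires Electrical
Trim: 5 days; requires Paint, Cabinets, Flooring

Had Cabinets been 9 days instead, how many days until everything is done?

Critical path before the change: Electrical→Cabinets→Tile = 1+11+7 = 19 giving 19 days.
Cabinets is on the critical path; changing it to 9 makes that path 17 days.
That remains the longest chain; total 17 days.

17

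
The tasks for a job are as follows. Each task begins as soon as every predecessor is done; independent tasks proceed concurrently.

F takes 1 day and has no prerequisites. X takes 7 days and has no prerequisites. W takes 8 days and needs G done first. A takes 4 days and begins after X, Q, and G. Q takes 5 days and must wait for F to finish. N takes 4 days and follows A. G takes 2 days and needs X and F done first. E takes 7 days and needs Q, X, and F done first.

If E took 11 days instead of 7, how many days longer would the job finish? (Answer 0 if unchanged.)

As given, the longest chain is X→G→A→N = 7+2+4+4 = 17, so the finish is 17 days.
E is off the critical path — its longest chain is 14 days, giving 3 of slack.
The binding chain switches to X→E = 7+11 = 18; finish 18 days.
Change in finish: 18 − 17 = +1 days.

1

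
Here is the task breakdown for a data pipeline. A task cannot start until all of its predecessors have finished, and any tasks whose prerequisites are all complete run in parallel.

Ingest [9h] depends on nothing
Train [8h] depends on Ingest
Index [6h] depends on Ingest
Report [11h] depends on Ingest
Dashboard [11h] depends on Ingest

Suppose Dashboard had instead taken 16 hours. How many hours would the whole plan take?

25

Baseline: Ingest→Dashboard = 9+11 = 20 → 20 hours.
Since Dashboard is critical, the +5 change carries straight to that chain (now 25 hours).
No other chain overtakes it, so the finish is 25 hours.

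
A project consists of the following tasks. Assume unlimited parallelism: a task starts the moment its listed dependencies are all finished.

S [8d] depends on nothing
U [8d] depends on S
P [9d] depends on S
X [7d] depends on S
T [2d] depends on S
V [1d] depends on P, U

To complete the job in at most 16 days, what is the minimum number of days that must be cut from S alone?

2

Current finish: 18 days; target: 16.
S is on every critical path, so each day cut from S cuts the finish by one (this holds down to a finish of 11).
Need 18 − 16 = 2 days off S → S becomes 6 days, finish becomes 16.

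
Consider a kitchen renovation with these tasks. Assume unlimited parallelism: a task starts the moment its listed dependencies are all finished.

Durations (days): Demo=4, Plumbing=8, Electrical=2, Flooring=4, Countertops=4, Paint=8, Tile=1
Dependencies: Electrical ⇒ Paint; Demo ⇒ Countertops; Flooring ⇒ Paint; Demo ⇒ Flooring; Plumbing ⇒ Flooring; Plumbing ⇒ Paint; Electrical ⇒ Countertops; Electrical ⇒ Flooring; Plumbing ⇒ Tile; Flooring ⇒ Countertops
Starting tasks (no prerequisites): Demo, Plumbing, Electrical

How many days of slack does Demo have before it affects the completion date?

4

Plumbing→Flooring→Paint = 8+4+8 = 20 sets the makespan at 20 days.
Demo finishes as early as 4 and must finish by 8.
So Demo can slip 8 − 4 = 4 days.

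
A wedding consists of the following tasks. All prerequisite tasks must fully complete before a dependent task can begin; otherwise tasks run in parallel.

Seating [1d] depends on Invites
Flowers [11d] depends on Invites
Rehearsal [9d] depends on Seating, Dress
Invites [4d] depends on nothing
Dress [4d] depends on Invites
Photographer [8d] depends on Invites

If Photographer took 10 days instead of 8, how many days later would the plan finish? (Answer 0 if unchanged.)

As given, the longest chain is Invites→Dress→Rehearsal = 4+4+9 = 17, so the finish is 17 days.
The longest path through Photographer is only 12 days, so Photographer has float 5.
That remains the longest chain; total 17 days.
Change in finish: 17 − 17 = +0 days.

0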